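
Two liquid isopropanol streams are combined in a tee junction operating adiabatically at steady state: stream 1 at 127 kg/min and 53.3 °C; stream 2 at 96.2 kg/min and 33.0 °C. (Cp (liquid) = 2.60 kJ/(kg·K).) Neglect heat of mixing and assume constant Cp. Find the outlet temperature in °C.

T_out = 44.6 °C

No heat crosses the boundary, so H_out = H_in.
T_out = Σ ṁᵢCp,ᵢTᵢ / Σ ṁᵢCp,ᵢ
      = 25854 / 580.32 = 44.551 °C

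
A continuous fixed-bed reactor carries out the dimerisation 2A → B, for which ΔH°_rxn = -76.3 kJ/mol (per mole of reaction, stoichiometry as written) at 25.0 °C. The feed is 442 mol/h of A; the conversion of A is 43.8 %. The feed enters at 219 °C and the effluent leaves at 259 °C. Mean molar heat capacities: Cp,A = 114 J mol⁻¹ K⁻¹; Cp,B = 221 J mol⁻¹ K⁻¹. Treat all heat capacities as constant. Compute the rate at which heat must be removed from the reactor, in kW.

Extent of reaction ξ = 0.438 × 442 / 2 = 96.798 mol/h
Reaction term: ξ·ΔH°_rxn = 96.798 × -76.3 = -7385.7 kJ/h
Sensible, feed 219→25 °C: -9775.3 kJ/h
Outlet flows (mol/h): A 248.4, B 96.798
Sensible, products 25→259 °C: 11632 kJ/h
Q = ΔH = -5528.7 kJ/h = -1.5358 kW
Heat removed = 1.5358 kW

Q_out = 1.54 kW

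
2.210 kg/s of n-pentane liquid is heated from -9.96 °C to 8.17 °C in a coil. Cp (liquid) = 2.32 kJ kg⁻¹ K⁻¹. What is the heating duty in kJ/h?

Q = 335000 kJ/h

Q = ṁ·Cp·ΔT = 2.210 × 2.32 × (8.17 − -9.96) = 92.956 kJ/s
Heating duty = 334640 kJ/h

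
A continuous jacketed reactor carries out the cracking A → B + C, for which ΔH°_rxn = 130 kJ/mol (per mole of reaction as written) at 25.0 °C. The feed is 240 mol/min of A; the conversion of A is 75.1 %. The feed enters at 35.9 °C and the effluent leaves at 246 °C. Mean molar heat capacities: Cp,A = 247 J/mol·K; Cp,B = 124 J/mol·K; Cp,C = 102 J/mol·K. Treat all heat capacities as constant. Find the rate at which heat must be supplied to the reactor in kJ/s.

Q_in = 584 kJ/s

Extent of reaction ξ = 0.751 × 240 = 180.24 mol/min
Reaction term: ξ·ΔH°_rxn = 180.24 × 130 = 23431 kJ/min
Sensible, feed 35.9→25 °C: -646.15 kJ/min
Outlet flows (mol/min): A 59.76, B 180.24, C 180.24
Sensible, products 25→246 °C: 12264 kJ/min
Q = ΔH = 35049 kJ/min = 584.16 kW
Heat supplied = 584.16 kJ/s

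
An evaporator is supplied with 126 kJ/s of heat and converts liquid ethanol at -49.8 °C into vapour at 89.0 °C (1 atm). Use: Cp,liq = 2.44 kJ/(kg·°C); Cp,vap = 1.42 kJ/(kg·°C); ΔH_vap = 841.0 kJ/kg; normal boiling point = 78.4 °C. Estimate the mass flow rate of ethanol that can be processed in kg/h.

ṁ = 388 kg/h

Δh = 2.44×(78.4−-49.8) + 841.0 + 1.42×(89.0−78.4) = 1168.9 kJ/kg
Q = 126 kJ/s = 126 kJ/s = 453600 kJ/h
ṁ = Q/Δh = 453600 / 1168.9 = 388.07 kg/h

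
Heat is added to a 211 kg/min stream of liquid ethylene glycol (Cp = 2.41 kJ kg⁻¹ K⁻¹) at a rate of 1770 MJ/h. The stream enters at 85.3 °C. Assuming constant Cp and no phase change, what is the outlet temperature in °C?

Q = 1770 MJ/h = 29500 kJ/min
ΔT = Q/(ṁ·Cp) = 29500/(211×2.41) = 58.013 K
T_out = 85.3 + 58.013 = 143.31 °C

T_out = 143 °C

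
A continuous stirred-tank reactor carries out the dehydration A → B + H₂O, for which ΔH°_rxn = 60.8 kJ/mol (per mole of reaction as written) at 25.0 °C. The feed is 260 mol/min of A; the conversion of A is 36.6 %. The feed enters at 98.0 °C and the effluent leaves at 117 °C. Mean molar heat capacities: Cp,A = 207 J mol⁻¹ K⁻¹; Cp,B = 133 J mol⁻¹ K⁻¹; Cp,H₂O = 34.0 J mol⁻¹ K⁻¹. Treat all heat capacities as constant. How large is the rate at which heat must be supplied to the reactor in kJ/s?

Extent of reaction ξ = 0.366 × 260 = 95.16 mol/min
Reaction term: ξ·ΔH°_rxn = 95.16 × 60.8 = 5785.7 kJ/min
Sensible, feed 98.0→25 °C: -3928.9 kJ/min
Outlet flows (mol/min): A 164.84, B 95.16, H₂O 95.16
Sensible, products 25→117 °C: 4601.3 kJ/min
Q = ΔH = 6458.1 kJ/min = 107.64 kW
Heat supplied = 107.64 kJ/s

Q_in = 108 kJ/s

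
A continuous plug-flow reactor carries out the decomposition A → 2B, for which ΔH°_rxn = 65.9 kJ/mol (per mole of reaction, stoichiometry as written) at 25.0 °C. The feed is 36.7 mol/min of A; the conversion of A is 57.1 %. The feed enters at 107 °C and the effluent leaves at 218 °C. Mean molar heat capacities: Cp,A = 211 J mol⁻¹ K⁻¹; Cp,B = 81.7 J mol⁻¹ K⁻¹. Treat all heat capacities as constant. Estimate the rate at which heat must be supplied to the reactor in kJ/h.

Q_in = 123000 kJ/h

Extent of reaction ξ = 0.571 × 36.7 = 20.956 mol/min
Reaction term: ξ·ΔH°_rxn = 20.956 × 65.9 = 1381 kJ/min
Sensible, feed 107→25 °C: -634.98 kJ/min
Outlet flows (mol/min): A 15.744, B 41.911
Sensible, products 25→218 °C: 1302 kJ/min
Q = ΔH = 2048 kJ/min = 34.134 kW
Heat supplied = 122880 kJ/h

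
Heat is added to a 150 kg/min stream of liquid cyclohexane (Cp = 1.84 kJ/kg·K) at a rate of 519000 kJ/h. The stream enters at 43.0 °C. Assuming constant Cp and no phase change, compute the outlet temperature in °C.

T_out = 74.3 °C

Q = 519000 kJ/h = 8650 kJ/min
ΔT = Q/(ṁ·Cp) = 8650/(150×1.84) = 31.341 K
T_out = 43.0 + 31.341 = 74.341 °C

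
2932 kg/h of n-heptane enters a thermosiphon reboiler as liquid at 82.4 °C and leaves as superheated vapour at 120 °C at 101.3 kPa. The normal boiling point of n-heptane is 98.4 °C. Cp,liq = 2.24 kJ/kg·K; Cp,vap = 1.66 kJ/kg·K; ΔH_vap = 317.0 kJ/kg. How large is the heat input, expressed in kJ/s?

liquid 82.4→98.4 °C: 35.84 kJ/kg
vaporisation at 98.4 °C: 317 kJ/kg
vapour 98.4→120 °C: 35.856 kJ/kg
Δh = 35.84 + 317 + 35.856 = 388.7 kJ/kg
Q = ṁ·Δh = 2932 kg/h × 388.7 kJ/kg = 1.1397e+06 kJ/h
|Q| = 316.57 kW

Q = 317 kJ/s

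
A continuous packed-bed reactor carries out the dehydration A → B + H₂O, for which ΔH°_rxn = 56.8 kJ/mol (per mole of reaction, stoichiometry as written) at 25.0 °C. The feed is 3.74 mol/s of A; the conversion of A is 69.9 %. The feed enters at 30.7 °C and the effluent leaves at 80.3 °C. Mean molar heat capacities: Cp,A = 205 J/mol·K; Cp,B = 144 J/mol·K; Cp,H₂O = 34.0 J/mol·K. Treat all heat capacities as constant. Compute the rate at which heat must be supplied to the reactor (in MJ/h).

Extent of reaction ξ = 0.699 × 3.74 = 2.6143 mol/s
Reaction term: ξ·ΔH°_rxn = 2.6143 × 56.8 = 148.49 kJ/s
Sensible, feed 30.7→25 °C: -4.3702 kJ/s
Outlet flows (mol/s): A 1.1257, B 2.6143, H₂O 2.6143
Sensible, products 25→80.3 °C: 38.495 kJ/s
Q = ΔH = 182.61 kJ/s = 182.61 kW
Heat supplied = 657.41 MJ/h

Q_in = 657 MJ/h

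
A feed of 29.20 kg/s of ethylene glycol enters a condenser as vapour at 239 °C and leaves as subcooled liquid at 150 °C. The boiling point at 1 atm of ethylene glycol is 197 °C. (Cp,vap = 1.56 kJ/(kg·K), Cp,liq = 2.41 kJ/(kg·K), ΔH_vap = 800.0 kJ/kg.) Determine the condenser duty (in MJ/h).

vapour 239→197 °C: -65.52 kJ/kg
condensation at 197 °C: -800 kJ/kg
liquid 197→150 °C: -113.27 kJ/kg
Δh = -65.52 + -800 + -113.27 = -978.79 kJ/kg
Q = ṁ·Δh = 29.20 kg/s × -978.79 kJ/kg = -28581 kJ/s
|Q| = 28581 kW = 102890 MJ/h

Q_c = 103000 MJ/h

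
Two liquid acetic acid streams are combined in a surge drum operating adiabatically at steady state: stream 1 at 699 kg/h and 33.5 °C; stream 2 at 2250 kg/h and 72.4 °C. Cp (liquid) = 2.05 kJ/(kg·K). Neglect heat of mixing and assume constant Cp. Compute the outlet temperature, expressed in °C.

T_out = 63.2 °C

Energy balance with Q = 0: Σ ṁᵢCp,ᵢ(T_out − Tᵢ) = 0
Σ ṁᵢCp,ᵢTᵢ = 699×2.05×33.5 + 2250×2.05×72.4 = 381950
Σ ṁᵢCp,ᵢ = 699×2.05 + 2250×2.05 = 6045.4
T_out = 381950 / 6045.4 = 63.18 °C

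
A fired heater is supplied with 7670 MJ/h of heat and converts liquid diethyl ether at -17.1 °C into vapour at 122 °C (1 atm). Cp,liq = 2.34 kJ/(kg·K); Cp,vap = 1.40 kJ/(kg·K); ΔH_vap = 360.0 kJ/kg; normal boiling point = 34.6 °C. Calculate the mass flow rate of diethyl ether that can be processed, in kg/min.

ṁ = 212 kg/min

Δh = 2.34×(34.6−-17.1) + 360.0 + 1.40×(122−34.6) = 603.34 kJ/kg
Q = 7670 MJ/h = 2130.6 kJ/s = 127830 kJ/min
ṁ = Q/Δh = 127830 / 603.34 = 211.88 kg/min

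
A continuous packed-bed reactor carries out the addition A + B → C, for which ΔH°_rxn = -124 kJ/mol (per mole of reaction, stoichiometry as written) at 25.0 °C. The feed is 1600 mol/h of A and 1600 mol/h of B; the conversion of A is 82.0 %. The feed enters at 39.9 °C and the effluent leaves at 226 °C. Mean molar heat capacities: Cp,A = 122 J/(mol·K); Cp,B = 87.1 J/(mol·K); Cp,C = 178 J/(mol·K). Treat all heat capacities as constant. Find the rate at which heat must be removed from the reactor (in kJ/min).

Extent of reaction ξ = 0.820 × 1600 = 1312 mol/h
Reaction term: ξ·ΔH°_rxn = 1312 × -124 = -162690 kJ/h
Sensible, feed 39.9→25 °C: -4984.9 kJ/h
Outlet flows (mol/h): A 288, B 288, C 1312
Sensible, products 25→226 °C: 59045 kJ/h
Q = ΔH = -108630 kJ/h = -30.174 kW
Heat removed = 1810.5 kJ/min

Q_out = 1810 kJ/min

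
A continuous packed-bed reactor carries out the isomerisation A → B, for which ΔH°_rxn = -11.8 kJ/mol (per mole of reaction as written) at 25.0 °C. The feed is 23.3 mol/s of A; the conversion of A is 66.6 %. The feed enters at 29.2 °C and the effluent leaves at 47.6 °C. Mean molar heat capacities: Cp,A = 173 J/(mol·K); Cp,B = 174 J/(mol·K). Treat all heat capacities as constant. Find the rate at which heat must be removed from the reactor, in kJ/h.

Extent of reaction ξ = 0.666 × 23.3 = 15.518 mol/s
Reaction term: ξ·ΔH°_rxn = 15.518 × -11.8 = -183.11 kJ/s
Sensible, feed 29.2→25 °C: -16.93 kJ/s
Outlet flows (mol/s): A 7.7822, B 15.518
Sensible, products 25→47.6 °C: 91.449 kJ/s
Q = ΔH = -108.59 kJ/s = -108.59 kW
Heat removed = 390930 kJ/h

Q_out = 391000 kJ/h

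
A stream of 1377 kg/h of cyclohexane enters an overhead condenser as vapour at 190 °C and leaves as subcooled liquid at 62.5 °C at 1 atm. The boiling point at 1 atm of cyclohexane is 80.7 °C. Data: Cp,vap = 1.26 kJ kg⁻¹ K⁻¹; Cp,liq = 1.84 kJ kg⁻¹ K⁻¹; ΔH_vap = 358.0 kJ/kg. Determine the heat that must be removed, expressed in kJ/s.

vapour 190→80.7 °C: -137.72 kJ/kg
condensation at 80.7 °C: -358 kJ/kg
liquid 80.7→62.5 °C: -33.488 kJ/kg
Δh = -137.72 + -358 + -33.488 = -529.21 kJ/kg
Q = ṁ·Δh = 1377 kg/h × -529.21 kJ/kg = -728720 kJ/h
|Q| = 202.42 kW

Q_c = 202 kJ/s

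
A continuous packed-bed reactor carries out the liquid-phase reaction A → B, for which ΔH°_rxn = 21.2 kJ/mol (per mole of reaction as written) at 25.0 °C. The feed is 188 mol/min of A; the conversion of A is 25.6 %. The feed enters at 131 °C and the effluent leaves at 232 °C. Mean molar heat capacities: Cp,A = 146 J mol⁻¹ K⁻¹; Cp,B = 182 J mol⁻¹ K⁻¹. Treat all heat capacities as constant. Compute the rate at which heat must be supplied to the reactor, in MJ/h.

Extent of reaction ξ = 0.256 × 188 = 48.128 mol/min
Reaction term: ξ·ΔH°_rxn = 48.128 × 21.2 = 1020.3 kJ/min
Sensible, feed 131→25 °C: -2909.5 kJ/min
Outlet flows (mol/min): A 139.87, B 48.128
Sensible, products 25→232 °C: 6040.4 kJ/min
Q = ΔH = 4151.2 kJ/min = 69.187 kW
Heat supplied = 249.07 MJ/h

Q_in = 249 MJ/h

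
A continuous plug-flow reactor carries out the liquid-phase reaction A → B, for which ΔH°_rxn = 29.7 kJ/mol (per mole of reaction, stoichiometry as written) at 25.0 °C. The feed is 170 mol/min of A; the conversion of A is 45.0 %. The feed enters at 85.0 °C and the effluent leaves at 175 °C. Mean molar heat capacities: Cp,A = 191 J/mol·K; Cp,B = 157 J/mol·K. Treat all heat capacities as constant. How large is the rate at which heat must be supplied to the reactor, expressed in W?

Q_in = 80100 W

Extent of reaction ξ = 0.450 × 170 = 76.5 mol/min
Reaction term: ξ·ΔH°_rxn = 76.5 × 29.7 = 2272 kJ/min
Sensible, feed 85.0→25 °C: -1948.2 kJ/min
Outlet flows (mol/min): A 93.5, B 76.5
Sensible, products 25→175 °C: 4480.4 kJ/min
Q = ΔH = 4804.2 kJ/min = 80.07 kW
Heat supplied = 80070 W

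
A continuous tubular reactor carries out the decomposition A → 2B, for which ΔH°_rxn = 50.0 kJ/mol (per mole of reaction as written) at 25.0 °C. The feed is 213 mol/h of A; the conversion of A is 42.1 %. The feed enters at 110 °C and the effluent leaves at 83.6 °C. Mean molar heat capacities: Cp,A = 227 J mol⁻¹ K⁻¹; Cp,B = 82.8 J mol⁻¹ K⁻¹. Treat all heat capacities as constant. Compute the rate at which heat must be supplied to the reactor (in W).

Extent of reaction ξ = 0.421 × 213 = 89.673 mol/h
Reaction term: ξ·ΔH°_rxn = 89.673 × 50.0 = 4483.6 kJ/h
Sensible, feed 110→25 °C: -4109.8 kJ/h
Outlet flows (mol/h): A 123.33, B 179.35
Sensible, products 25→83.6 °C: 2510.7 kJ/h
Q = ΔH = 2884.5 kJ/h = 0.80126 kW
Heat supplied = 801.26 W

Q_in = 801 W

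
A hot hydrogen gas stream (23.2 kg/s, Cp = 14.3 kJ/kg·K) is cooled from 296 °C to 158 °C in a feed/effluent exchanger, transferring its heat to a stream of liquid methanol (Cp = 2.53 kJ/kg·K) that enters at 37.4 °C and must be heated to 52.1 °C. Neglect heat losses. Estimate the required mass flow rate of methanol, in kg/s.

Heat released by hot stream: Q = 23.2 × 14.3 × (296 − 158) = 45783 kJ/s
Energy balance on cold side (adiabatic exchanger): Q = ṁ_c·Cp_c·(T_c,out − T_c,in)
ṁ_c = 45783 / [2.53 × (52.1 − 37.4)] = 1231 kg/s

ṁ_c = 1230 kg/s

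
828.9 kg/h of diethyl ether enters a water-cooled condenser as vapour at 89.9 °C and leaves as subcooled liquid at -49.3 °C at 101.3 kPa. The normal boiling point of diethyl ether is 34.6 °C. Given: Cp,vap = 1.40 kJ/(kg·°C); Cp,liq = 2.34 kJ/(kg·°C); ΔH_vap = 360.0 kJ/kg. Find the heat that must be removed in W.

vapour 89.9→34.6 °C: -77.42 kJ/kg
condensation at 34.6 °C: -360 kJ/kg
liquid 34.6→-49.3 °C: -196.33 kJ/kg
Δh = -77.42 + -360 + -196.33 = -633.75 kJ/kg
Q = ṁ·Δh = 828.9 kg/h × -633.75 kJ/kg = -525310 kJ/h
|Q| = 145.92 kW = 145920 W

Q_c = 146000 W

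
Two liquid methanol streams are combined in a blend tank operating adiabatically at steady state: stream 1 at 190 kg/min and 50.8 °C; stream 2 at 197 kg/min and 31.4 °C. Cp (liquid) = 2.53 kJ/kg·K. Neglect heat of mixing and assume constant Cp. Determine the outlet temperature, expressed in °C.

T_out = 40.9 °C

No heat crosses the boundary, so H_out = H_in.
Σ ṁᵢCp,ᵢTᵢ = 190×2.53×50.8 + 197×2.53×31.4 = 40070
Σ ṁᵢCp,ᵢ = 190×2.53 + 197×2.53 = 979.11
T_out = 40070 / 979.11 = 40.925 °C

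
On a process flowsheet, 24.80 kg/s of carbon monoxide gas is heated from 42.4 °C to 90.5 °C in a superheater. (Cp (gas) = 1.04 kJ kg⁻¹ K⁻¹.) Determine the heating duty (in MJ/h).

Q = ṁ·Cp·ΔT = 24.80 × 1.04 × (90.5 − 42.4) = 1240.6 kJ/s
Heating duty = 4466.1 MJ/h

Q = 4470 MJ/h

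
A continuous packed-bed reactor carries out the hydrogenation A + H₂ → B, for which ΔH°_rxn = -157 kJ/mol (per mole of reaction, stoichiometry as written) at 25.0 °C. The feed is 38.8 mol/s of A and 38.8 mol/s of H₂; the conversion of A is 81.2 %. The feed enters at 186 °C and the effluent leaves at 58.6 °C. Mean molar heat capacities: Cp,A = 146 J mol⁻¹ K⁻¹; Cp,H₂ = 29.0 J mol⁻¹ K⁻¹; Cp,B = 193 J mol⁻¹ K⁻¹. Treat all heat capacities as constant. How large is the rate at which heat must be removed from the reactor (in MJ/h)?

Q_out = 20900 MJ/h

Extent of reaction ξ = 0.812 × 38.8 = 31.506 mol/s
Reaction term: ξ·ΔH°_rxn = 31.506 × -157 = -4946.4 kJ/s
Sensible, feed 186→25 °C: -1093.2 kJ/s
Outlet flows (mol/s): A 7.2944, H₂ 7.2944, B 31.506
Sensible, products 25→58.6 °C: 247.2 kJ/s
Q = ΔH = -5792.4 kJ/s = -5792.4 kW
Heat removed = 20853 MJ/h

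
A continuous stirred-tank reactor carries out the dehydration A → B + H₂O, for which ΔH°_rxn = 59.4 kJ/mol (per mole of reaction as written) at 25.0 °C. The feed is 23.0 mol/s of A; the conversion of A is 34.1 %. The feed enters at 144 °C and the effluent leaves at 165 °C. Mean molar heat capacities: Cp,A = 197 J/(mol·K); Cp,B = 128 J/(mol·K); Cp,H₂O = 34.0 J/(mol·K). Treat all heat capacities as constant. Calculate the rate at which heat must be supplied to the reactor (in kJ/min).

Q_in = 31400 kJ/min

Extent of reaction ξ = 0.341 × 23.0 = 7.843 mol/s
Reaction term: ξ·ΔH°_rxn = 7.843 × 59.4 = 465.87 kJ/s
Sensible, feed 144→25 °C: -539.19 kJ/s
Outlet flows (mol/s): A 15.157, B 7.843, H₂O 7.843
Sensible, products 25→165 °C: 595.91 kJ/s
Q = ΔH = 522.59 kJ/s = 522.59 kW
Heat supplied = 31356 kJ/min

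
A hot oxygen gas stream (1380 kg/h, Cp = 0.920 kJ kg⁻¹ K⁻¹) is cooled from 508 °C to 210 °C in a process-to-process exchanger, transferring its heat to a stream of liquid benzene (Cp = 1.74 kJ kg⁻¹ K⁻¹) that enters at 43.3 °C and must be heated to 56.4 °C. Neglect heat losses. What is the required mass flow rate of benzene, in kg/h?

ṁ_c = 16600 kg/h

Heat released by hot stream: Q = 1380 × 0.920 × (508 − 210) = 378340 kJ/h
Energy balance on cold side (adiabatic exchanger): Q = ṁ_c·Cp_c·(T_c,out − T_c,in)
ṁ_c = 378340 / [1.74 × (56.4 − 43.3)] = 16598 kg/h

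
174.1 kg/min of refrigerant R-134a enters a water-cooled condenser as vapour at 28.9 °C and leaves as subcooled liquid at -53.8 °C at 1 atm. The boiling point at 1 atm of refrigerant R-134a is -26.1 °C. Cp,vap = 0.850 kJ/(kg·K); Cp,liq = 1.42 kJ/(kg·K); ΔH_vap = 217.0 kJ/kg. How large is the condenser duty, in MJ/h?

vapour 28.9→-26.1 °C: -46.75 kJ/kg
condensation at -26.1 °C: -217 kJ/kg
liquid -26.1→-53.8 °C: -39.334 kJ/kg
Δh = -46.75 + -217 + -39.334 = -303.08 kJ/kg
Q = ṁ·Δh = 174.1 kg/min × -303.08 kJ/kg = -52767 kJ/min
|Q| = 879.45 kW = 3166 MJ/h

Q_c = 3170 MJ/h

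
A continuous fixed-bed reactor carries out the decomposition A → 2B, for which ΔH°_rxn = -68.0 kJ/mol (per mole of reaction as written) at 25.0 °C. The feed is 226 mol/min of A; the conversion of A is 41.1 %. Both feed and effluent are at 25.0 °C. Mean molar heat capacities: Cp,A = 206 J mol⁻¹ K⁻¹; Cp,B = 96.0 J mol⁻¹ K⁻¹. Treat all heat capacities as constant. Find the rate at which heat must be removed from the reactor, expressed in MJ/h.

Extent of reaction ξ = 0.411 × 226 = 92.886 mol/min
Reaction term: ξ·ΔH°_rxn = 92.886 × -68.0 = -6316.2 kJ/min
Q = ΔH = -6316.2 kJ/min = -105.27 kW
Heat removed = 378.97 MJ/h

Q_out = 379 MJ/h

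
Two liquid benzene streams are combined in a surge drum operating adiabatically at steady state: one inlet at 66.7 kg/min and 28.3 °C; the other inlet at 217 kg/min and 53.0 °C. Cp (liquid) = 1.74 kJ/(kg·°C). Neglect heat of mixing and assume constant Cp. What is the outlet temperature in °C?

T_out = 47.2 °C

Energy balance with Q = 0: Σ ṁᵢCp,ᵢ(T_out − Tᵢ) = 0
T_out = Σ ṁᵢCp,ᵢTᵢ / Σ ṁᵢCp,ᵢ
      = 23296 / 493.64 = 47.193 °C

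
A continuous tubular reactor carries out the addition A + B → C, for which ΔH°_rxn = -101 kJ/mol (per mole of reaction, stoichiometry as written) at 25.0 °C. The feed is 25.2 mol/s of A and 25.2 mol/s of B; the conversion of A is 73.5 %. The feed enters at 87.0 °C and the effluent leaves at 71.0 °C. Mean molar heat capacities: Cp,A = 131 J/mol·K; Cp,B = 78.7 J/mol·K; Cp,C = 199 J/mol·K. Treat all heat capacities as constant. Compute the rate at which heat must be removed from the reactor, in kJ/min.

Extent of reaction ξ = 0.735 × 25.2 = 18.522 mol/s
Reaction term: ξ·ΔH°_rxn = 18.522 × -101 = -1870.7 kJ/s
Sensible, feed 87.0→25 °C: -327.64 kJ/s
Outlet flows (mol/s): A 6.678, B 6.678, C 18.522
Sensible, products 25→71.0 °C: 233.97 kJ/s
Q = ΔH = -1964.4 kJ/s = -1964.4 kW
Heat removed = 117860 kJ/min

Q_out = 118000 kJ/min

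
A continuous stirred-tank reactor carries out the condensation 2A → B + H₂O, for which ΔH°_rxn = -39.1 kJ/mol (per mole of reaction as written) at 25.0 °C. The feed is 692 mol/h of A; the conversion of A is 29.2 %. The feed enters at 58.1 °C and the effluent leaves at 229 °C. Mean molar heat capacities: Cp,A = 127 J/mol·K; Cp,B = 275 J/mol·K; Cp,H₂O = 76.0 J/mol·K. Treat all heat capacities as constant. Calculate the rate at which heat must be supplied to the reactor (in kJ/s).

Extent of reaction ξ = 0.292 × 692 / 2 = 101.03 mol/h
Reaction term: ξ·ΔH°_rxn = 101.03 × -39.1 = -3950.4 kJ/h
Sensible, feed 58.1→25 °C: -2909 kJ/h
Outlet flows (mol/h): A 489.94, B 101.03, H₂O 101.03
Sensible, products 25→229 °C: 19928 kJ/h
Q = ΔH = 13068 kJ/h = 3.6301 kW
Heat supplied = 3.6301 kJ/s

Q_in = 3.63 kJ/s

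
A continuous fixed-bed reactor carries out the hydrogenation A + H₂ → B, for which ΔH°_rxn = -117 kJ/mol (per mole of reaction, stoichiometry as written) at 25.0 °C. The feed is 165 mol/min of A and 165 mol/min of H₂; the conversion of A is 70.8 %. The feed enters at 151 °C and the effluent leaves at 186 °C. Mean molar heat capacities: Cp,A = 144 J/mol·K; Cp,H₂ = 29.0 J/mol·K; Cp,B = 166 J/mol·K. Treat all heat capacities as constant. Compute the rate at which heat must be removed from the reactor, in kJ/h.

Extent of reaction ξ = 0.708 × 165 = 116.82 mol/min
Reaction term: ξ·ΔH°_rxn = 116.82 × -117 = -13668 kJ/min
Sensible, feed 151→25 °C: -3596.7 kJ/min
Outlet flows (mol/min): A 48.18, H₂ 48.18, B 116.82
Sensible, products 25→186 °C: 4464.1 kJ/min
Q = ΔH = -12801 kJ/min = -213.34 kW
Heat removed = 768030 kJ/h

Q_out = 768000 kJ/h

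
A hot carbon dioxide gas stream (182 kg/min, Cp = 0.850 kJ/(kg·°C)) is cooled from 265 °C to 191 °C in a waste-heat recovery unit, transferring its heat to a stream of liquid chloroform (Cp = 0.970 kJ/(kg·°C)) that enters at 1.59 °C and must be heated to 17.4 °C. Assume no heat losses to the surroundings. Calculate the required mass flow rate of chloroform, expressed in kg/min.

Heat released by hot stream: Q = 182 × 0.850 × (265 − 191) = 11448 kJ/min
Energy balance on cold side (adiabatic exchanger): Q = ṁ_c·Cp_c·(T_c,out − T_c,in)
ṁ_c = 11448 / [0.970 × (17.4 − 1.59)] = 746.48 kg/min

ṁ_c = 746 kg/min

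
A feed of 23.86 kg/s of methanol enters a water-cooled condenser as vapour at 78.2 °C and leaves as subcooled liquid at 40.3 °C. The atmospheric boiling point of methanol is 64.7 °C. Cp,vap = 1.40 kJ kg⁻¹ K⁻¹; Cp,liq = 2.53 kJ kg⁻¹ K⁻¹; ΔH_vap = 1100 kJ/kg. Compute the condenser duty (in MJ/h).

vapour 78.2→64.7 °C: -18.9 kJ/kg
condensation at 64.7 °C: -1100 kJ/kg
liquid 64.7→40.3 °C: -61.732 kJ/kg
Δh = -18.9 + -1100 + -61.732 = -1180.6 kJ/kg
Q = ṁ·Δh = 23.86 kg/s × -1180.6 kJ/kg = -28170 kJ/s
|Q| = 28170 kW = 101410 MJ/h

Q_c = 101000 MJ/h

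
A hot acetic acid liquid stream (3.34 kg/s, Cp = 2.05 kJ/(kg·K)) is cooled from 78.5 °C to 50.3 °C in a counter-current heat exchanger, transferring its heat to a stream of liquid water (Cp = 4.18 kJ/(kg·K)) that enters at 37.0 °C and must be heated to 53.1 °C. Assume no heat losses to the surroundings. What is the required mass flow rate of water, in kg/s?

ṁ_c = 2.87 kg/s

Heat released by hot stream: Q = 3.34 × 2.05 × (78.5 − 50.3) = 193.09 kJ/s
Energy balance on cold side (adiabatic exchanger): Q = ṁ_c·Cp_c·(T_c,out − T_c,in)
ṁ_c = 193.09 / [4.18 × (53.1 − 37.0)] = 2.8691 kg/s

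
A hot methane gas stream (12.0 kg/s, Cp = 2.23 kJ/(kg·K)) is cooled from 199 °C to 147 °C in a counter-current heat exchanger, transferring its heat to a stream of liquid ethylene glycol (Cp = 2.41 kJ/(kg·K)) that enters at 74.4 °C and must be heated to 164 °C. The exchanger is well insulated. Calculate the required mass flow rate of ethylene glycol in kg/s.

ṁ_c = 6.44 kg/s

Heat released by hot stream: Q = 12.0 × 2.23 × (199 − 147) = 1391.5 kJ/s
Energy balance on cold side (adiabatic exchanger): Q = ṁ_c·Cp_c·(T_c,out − T_c,in)
ṁ_c = 1391.5 / [2.41 × (164 − 74.4)] = 6.4441 kg/s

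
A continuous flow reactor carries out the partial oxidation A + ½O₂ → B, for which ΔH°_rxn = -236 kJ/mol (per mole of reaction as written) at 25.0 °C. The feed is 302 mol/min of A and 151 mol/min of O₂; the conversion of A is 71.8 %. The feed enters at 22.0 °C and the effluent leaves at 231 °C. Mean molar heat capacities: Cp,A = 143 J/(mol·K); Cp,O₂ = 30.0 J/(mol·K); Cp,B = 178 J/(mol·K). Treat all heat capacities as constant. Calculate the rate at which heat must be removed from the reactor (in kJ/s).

Extent of reaction ξ = 0.718 × 302 = 216.84 mol/min
Reaction term: ξ·ΔH°_rxn = 216.84 × -236 = -51173 kJ/min
Sensible, feed 22.0→25 °C: 143.15 kJ/min
Outlet flows (mol/min): A 85.164, O₂ 42.582, B 216.84
Sensible, products 25→231 °C: 10723 kJ/min
Q = ΔH = -40307 kJ/min = -671.79 kW
Heat removed = 671.79 kJ/s

Q_out = 672 kJ/s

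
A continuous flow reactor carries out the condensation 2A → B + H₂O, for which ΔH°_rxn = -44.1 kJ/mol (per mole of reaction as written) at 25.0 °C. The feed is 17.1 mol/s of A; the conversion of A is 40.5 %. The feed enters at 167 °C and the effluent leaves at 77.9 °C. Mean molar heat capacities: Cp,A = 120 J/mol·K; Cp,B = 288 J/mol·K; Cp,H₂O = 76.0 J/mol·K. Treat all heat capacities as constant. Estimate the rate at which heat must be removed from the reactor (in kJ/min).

Extent of reaction ξ = 0.405 × 17.1 / 2 = 3.4628 mol/s
Reaction term: ξ·ΔH°_rxn = 3.4628 × -44.1 = -152.71 kJ/s
Sensible, feed 167→25 °C: -291.38 kJ/s
Outlet flows (mol/s): A 10.175, B 3.4628, H₂O 3.4628
Sensible, products 25→77.9 °C: 131.27 kJ/s
Q = ΔH = -312.83 kJ/s = -312.83 kW
Heat removed = 18770 kJ/min

Q_out = 18800 kJ/min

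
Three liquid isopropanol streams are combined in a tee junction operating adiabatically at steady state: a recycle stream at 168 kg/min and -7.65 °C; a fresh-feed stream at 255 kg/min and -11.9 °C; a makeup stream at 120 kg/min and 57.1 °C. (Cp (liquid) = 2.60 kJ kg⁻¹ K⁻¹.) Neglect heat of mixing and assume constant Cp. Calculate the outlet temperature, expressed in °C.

T_out = 4.66 °C

Energy balance with Q = 0: Σ ṁᵢCp,ᵢ(T_out − Tᵢ) = 0
Σ ṁᵢCp,ᵢTᵢ = 168×2.60×-7.65 + 255×2.60×-11.9 + 120×2.60×57.1 = 6584
Σ ṁᵢCp,ᵢ = 168×2.60 + 255×2.60 + 120×2.60 = 1411.8
T_out = 6584 / 1411.8 = 4.6635 °C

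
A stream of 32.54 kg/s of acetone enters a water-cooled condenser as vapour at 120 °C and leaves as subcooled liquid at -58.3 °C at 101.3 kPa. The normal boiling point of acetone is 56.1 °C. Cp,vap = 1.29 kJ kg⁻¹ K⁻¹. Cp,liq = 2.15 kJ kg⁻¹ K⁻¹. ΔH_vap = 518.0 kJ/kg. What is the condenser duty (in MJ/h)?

vapour 120→56.1 °C: -82.431 kJ/kg
condensation at 56.1 °C: -518 kJ/kg
liquid 56.1→-58.3 °C: -245.96 kJ/kg
Δh = -82.431 + -518 + -245.96 = -846.39 kJ/kg
Q = ṁ·Δh = 32.54 kg/s × -846.39 kJ/kg = -27542 kJ/s
|Q| = 27542 kW = 99150 MJ/h

Q_c = 99100 MJ/h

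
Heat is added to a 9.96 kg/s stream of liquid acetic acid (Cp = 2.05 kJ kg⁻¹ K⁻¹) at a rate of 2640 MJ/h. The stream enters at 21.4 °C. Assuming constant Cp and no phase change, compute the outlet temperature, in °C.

Q = 2640 MJ/h = 733.33 kJ/s
ΔT = Q/(ṁ·Cp) = 733.33/(9.96×2.05) = 35.916 K
T_out = 21.4 + 35.916 = 57.316 °C

T_out = 57.3 °C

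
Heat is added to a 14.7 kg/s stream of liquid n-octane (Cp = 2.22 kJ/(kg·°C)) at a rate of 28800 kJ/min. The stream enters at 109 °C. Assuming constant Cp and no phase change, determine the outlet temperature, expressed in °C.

T_out = 124 °C

Q = 28800 kJ/min = 480 kJ/s
ΔT = Q/(ṁ·Cp) = 480/(14.7×2.22) = 14.709 K
T_out = 109 + 14.709 = 123.71 °C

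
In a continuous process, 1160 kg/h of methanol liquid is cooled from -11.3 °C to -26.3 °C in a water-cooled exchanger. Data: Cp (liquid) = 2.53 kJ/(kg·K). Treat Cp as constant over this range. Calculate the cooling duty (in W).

Q = ṁ·Cp·ΔT = 1160 × 2.53 × (-26.3 − -11.3) = -44022 kJ/h
Converting: 44022 / 3600 s = 12.228 kW
Cooling duty = 12228 W

Q_c = 12200 W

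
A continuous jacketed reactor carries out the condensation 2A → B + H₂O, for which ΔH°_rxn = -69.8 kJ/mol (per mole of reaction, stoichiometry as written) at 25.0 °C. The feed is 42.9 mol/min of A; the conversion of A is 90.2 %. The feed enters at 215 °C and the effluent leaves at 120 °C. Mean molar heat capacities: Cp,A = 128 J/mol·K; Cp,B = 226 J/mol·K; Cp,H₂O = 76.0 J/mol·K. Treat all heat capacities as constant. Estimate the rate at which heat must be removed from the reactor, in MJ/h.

Extent of reaction ξ = 0.902 × 42.9 / 2 = 19.348 mol/min
Reaction term: ξ·ΔH°_rxn = 19.348 × -69.8 = -1350.5 kJ/min
Sensible, feed 215→25 °C: -1043.3 kJ/min
Outlet flows (mol/min): A 4.2042, B 19.348, H₂O 19.348
Sensible, products 25→120 °C: 606.21 kJ/min
Q = ΔH = -1787.6 kJ/min = -29.793 kW
Heat removed = 107.26 MJ/h

Q_out = 107 MJ/h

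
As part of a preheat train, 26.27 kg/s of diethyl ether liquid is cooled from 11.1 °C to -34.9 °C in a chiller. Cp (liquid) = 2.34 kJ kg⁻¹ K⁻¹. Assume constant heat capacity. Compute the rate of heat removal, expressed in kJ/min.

Q = ṁ·Cp·ΔT = 26.27 × 2.34 × (-34.9 − 11.1) = -2827.7 kJ/s
Cooling duty = 169660 kJ/min

Q_c = 170000 kJ/min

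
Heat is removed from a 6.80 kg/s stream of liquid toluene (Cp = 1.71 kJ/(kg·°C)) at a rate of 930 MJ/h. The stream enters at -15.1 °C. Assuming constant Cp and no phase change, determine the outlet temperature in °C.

Q = 930 MJ/h = 258.33 kJ/s
ΔT = Q/(ṁ·Cp) = 258.33/(6.80×1.71) = 22.216 K
T_out = -15.1 − 22.216 = -37.316 °C

T_out = -37.3 °C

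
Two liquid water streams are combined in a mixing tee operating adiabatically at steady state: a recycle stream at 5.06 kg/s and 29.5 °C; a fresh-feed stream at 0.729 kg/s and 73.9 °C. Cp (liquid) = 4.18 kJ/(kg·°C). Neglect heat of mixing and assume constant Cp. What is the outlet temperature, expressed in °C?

T_out = 35.1 °C

No heat crosses the boundary, so H_out = H_in.
Σ ṁᵢCp,ᵢTᵢ = 5.06×4.18×29.5 + 0.729×4.18×73.9 = 849.14
Σ ṁᵢCp,ᵢ = 5.06×4.18 + 0.729×4.18 = 24.198
T_out = 849.14 / 24.198 = 35.091 °C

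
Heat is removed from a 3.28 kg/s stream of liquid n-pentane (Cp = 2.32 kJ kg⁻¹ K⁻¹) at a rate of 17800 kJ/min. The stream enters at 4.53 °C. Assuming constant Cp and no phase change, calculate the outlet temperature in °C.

T_out = -34.5 °C

Q = 17800 kJ/min = 296.67 kJ/s
ΔT = Q/(ṁ·Cp) = 296.67/(3.28×2.32) = 38.986 K
T_out = 4.53 − 38.986 = -34.456 °C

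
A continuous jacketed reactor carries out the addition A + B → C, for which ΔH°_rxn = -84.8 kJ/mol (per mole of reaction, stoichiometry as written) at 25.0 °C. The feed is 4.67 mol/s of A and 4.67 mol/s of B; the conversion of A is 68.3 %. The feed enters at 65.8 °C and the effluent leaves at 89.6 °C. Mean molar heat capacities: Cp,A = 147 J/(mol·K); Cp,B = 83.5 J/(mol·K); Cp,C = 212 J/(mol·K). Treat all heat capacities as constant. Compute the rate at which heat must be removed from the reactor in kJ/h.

Extent of reaction ξ = 0.683 × 4.67 = 3.1896 mol/s
Reaction term: ξ·ΔH°_rxn = 3.1896 × -84.8 = -270.48 kJ/s
Sensible, feed 65.8→25 °C: -43.919 kJ/s
Outlet flows (mol/s): A 1.4804, B 1.4804, C 3.1896
Sensible, products 25→89.6 °C: 65.726 kJ/s
Q = ΔH = -248.67 kJ/s = -248.67 kW
Heat removed = 895220 kJ/h

Q_out = 895000 kJ/h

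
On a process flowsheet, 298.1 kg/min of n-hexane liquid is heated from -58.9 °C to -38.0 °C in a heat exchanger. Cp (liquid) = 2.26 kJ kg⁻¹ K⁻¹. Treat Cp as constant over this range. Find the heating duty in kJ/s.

Q = ṁ·Cp·ΔT = 298.1 × 2.26 × (-38.0 − -58.9) = 14080 kJ/min
Converting: 14080 / 60 s = 234.67 kW

Q = 235 kJ/s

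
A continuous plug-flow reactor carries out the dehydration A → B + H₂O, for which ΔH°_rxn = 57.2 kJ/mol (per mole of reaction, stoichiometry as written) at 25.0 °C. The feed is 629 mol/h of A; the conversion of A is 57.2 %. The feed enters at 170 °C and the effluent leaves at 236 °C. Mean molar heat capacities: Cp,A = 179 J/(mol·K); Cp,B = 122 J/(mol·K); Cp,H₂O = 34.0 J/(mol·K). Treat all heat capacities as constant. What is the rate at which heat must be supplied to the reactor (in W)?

Extent of reaction ξ = 0.572 × 629 = 359.79 mol/h
Reaction term: ξ·ΔH°_rxn = 359.79 × 57.2 = 20580 kJ/h
Sensible, feed 170→25 °C: -16326 kJ/h
Outlet flows (mol/h): A 269.21, B 359.79, H₂O 359.79
Sensible, products 25→236 °C: 22011 kJ/h
Q = ΔH = 26265 kJ/h = 7.2958 kW
Heat supplied = 7295.8 W

Q_in = 7300 W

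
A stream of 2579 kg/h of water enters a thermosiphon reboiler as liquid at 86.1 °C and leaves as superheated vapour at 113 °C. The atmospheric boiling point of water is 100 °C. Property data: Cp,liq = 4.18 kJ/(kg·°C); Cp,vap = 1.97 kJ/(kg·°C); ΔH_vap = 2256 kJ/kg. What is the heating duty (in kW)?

Q = 1680 kW

liquid 86.1→100 °C: 58.102 kJ/kg
vaporisation at 100 °C: 2256 kJ/kg
vapour 100→113 °C: 25.61 kJ/kg
Δh = 58.102 + 2256 + 25.61 = 2339.7 kJ/kg
Q = ṁ·Δh = 2579 kg/h × 2339.7 kJ/kg = 6.0341e+06 kJ/h
|Q| = 1676.1 kW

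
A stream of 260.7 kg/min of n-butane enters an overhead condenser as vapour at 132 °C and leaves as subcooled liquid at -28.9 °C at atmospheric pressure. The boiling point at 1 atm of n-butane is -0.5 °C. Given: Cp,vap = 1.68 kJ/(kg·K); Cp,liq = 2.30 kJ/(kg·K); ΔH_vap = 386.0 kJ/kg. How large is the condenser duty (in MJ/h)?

Q_c = 10500 MJ/h

vapour 132→-0.5 °C: -222.6 kJ/kg
condensation at -0.5 °C: -386 kJ/kg
liquid -0.5→-28.9 °C: -65.32 kJ/kg
Δh = -222.6 + -386 + -65.32 = -673.92 kJ/kg
Q = ṁ·Δh = 260.7 kg/min × -673.92 kJ/kg = -175690 kJ/min
|Q| = 2928.2 kW = 10541 MJ/h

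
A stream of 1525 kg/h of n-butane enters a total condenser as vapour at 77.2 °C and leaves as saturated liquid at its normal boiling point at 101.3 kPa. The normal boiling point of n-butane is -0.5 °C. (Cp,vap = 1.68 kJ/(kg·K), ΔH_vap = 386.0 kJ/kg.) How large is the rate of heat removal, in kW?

vapour 77.2→-0.5 °C: -130.54 kJ/kg
condensation at -0.5 °C: -386 kJ/kg
Δh = -130.54 + -386 = -516.54 kJ/kg
Q = ṁ·Δh = 1525 kg/h × -516.54 kJ/kg = -787720 kJ/h
|Q| = 218.81 kW

Q_c = 219 kW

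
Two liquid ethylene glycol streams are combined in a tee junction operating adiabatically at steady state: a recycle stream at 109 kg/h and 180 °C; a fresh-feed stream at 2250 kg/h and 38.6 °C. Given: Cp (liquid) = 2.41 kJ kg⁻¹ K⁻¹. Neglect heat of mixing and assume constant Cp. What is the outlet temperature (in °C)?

T_out = 45.1 °C

No heat crosses the boundary, so H_out = H_in.
Σ ṁᵢCp,ᵢTᵢ = 109×2.41×180 + 2250×2.41×38.6 = 256590
Σ ṁᵢCp,ᵢ = 109×2.41 + 2250×2.41 = 5685.2
T_out = 256590 / 5685.2 = 45.134 °C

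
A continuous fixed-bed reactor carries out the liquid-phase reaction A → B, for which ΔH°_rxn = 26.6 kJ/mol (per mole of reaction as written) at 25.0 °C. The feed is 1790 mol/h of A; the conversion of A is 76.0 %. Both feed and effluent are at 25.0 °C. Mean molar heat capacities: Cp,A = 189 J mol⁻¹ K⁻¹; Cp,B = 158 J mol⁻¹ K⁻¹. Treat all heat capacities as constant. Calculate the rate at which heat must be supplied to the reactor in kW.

Q_in = 10.1 kW

Extent of reaction ξ = 0.760 × 1790 = 1360.4 mol/h
Reaction term: ξ·ΔH°_rxn = 1360.4 × 26.6 = 36187 kJ/h
Q = ΔH = 36187 kJ/h = 10.052 kW
Heat supplied = 10.052 kW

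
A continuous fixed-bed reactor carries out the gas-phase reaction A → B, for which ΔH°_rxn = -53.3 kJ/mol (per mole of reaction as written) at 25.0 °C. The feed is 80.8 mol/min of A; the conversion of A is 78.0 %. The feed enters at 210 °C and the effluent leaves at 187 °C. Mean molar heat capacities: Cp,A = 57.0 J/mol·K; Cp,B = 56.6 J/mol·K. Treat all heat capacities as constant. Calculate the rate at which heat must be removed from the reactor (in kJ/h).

Extent of reaction ξ = 0.780 × 80.8 = 63.024 mol/min
Reaction term: ξ·ΔH°_rxn = 63.024 × -53.3 = -3359.2 kJ/min
Sensible, feed 210→25 °C: -852.04 kJ/min
Outlet flows (mol/min): A 17.776, B 63.024
Sensible, products 25→187 °C: 742.02 kJ/min
Q = ΔH = -3469.2 kJ/min = -57.82 kW
Heat removed = 208150 kJ/h

Q_out = 208000 kJ/h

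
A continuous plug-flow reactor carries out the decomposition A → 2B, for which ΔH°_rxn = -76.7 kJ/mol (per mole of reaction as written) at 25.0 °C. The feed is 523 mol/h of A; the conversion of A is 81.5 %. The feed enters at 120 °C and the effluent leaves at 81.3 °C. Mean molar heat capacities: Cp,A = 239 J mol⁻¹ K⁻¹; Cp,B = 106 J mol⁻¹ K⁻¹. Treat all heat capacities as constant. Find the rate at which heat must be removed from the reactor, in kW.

Extent of reaction ξ = 0.815 × 523 = 426.24 mol/h
Reaction term: ξ·ΔH°_rxn = 426.24 × -76.7 = -32693 kJ/h
Sensible, feed 120→25 °C: -11875 kJ/h
Outlet flows (mol/h): A 96.755, B 852.49
Sensible, products 25→81.3 °C: 6389.4 kJ/h
Q = ΔH = -38178 kJ/h = -10.605 kW
Heat removed = 10.605 kW

Q_out = 10.6 kW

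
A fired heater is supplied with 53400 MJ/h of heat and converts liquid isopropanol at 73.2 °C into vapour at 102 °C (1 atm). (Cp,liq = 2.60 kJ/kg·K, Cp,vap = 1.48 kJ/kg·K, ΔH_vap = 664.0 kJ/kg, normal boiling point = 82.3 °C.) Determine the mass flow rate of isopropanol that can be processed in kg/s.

ṁ = 20.7 kg/s

Δh = 2.60×(82.3−73.2) + 664.0 + 1.48×(102−82.3) = 716.82 kJ/kg
Q = 53400 MJ/h = 14833 kJ/s = 14833 kJ/s
ṁ = Q/Δh = 14833 / 716.82 = 20.693 kg/s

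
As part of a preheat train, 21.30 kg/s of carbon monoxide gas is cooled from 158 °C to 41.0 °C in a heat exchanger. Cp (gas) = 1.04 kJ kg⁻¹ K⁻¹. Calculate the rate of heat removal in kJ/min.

Q_c = 156000 kJ/min

Q = ṁ·Cp·ΔT = 21.30 × 1.04 × (41.0 − 158) = -2591.8 kJ/s
Cooling duty = 155510 kJ/min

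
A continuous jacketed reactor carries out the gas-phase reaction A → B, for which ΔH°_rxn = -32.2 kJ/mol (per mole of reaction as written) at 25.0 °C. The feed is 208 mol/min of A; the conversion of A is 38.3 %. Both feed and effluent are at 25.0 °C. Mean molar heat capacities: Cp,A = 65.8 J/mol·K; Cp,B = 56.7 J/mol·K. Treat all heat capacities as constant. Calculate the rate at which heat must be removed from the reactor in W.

Q_out = 42800 W

Extent of reaction ξ = 0.383 × 208 = 79.664 mol/min
Reaction term: ξ·ΔH°_rxn = 79.664 × -32.2 = -2565.2 kJ/min
Q = ΔH = -2565.2 kJ/min = -42.753 kW
Heat removed = 42753 W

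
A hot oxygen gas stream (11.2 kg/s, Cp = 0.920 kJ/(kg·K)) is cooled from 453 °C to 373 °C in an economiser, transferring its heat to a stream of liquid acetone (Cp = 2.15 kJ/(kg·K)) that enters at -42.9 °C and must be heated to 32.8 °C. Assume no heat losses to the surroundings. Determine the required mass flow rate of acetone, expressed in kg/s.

Heat released by hot stream: Q = 11.2 × 0.920 × (453 − 373) = 824.32 kJ/s
Energy balance on cold side (adiabatic exchanger): Q = ṁ_c·Cp_c·(T_c,out − T_c,in)
ṁ_c = 824.32 / [2.15 × (32.8 − -42.9)] = 5.0648 kg/s

ṁ_c = 5.06 kg/s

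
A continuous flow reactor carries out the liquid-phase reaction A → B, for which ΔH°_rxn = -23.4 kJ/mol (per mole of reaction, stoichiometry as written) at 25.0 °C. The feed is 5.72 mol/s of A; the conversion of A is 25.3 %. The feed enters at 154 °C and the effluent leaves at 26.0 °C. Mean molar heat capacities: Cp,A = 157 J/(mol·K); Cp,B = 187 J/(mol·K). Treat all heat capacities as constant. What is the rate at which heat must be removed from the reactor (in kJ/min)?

Extent of reaction ξ = 0.253 × 5.72 = 1.4472 mol/s
Reaction term: ξ·ΔH°_rxn = 1.4472 × -23.4 = -33.864 kJ/s
Sensible, feed 154→25 °C: -115.85 kJ/s
Outlet flows (mol/s): A 4.2728, B 1.4472
Sensible, products 25→26.0 °C: 0.94145 kJ/s
Q = ΔH = -148.77 kJ/s = -148.77 kW
Heat removed = 8926.2 kJ/min

Q_out = 8930 kJ/min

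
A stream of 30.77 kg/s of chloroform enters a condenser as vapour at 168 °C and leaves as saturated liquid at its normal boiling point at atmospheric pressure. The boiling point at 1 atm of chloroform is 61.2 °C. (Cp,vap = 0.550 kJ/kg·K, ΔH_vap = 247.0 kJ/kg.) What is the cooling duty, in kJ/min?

Q_c = 564000 kJ/min

vapour 168→61.2 °C: -58.74 kJ/kg
condensation at 61.2 °C: -247 kJ/kg
Δh = -58.74 + -247 = -305.74 kJ/kg
Q = ṁ·Δh = 30.77 kg/s × -305.74 kJ/kg = -9407.6 kJ/s
|Q| = 9407.6 kW = 564460 kJ/min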